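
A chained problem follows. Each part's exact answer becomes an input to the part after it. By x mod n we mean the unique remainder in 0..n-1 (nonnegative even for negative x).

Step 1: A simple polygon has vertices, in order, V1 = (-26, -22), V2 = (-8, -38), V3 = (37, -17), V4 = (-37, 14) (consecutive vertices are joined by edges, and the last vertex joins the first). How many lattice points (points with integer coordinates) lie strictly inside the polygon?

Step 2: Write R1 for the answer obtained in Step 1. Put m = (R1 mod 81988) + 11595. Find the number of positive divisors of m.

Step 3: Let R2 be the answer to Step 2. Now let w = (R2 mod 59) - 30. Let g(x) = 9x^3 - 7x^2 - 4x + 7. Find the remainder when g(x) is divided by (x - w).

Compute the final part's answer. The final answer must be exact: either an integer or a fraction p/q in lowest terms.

Step 1: cross terms: (-26*-38 - -8*-22)=812, (-8*-17 - 37*-38)=1542, (37*14 - -37*-17)=-111, (-37*-22 - -26*14)=1178; twice the area = |3421| = 3421; area = 3421/2; boundary points = 2 + 3 + 1 + 1 = 7; strictly interior points = area - boundary/2 + 1 = 1708; answer 1708
Step 2: R1 = 1708; m = 13303; 13303 = 53 * 251; number of divisors = (1+1) * (1+1) = 4; answer 4
Step 3: R2 = 4; w = -26; remainder = value at the root: 9*(-26)^3 - 7*(-26)^2 - 4*(-26)^1 + 7 = (-158184) + (-4732) + (104) + (7) = -162805; answer -162805

-162805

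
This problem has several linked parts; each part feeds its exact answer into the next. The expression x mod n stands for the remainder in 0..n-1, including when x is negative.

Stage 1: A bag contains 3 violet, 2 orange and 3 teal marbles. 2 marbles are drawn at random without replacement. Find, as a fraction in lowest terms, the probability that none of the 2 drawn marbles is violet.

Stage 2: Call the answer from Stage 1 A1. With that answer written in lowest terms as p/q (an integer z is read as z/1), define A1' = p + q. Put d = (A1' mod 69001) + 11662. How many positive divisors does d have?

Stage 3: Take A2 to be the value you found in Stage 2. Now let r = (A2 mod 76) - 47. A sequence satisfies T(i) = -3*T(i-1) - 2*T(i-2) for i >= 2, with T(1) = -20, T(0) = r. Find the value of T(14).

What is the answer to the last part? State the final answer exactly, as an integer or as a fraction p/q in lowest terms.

Stage 1: total draws C(8,2) = 28; favorable C(5,2) = 10; P = 5/14; answer 5/14
Stage 2: A1 = 5/14; threaded value p + q = 19; d = 11681; 11681 is prime, so its only divisors are 1 and 11681; count = 2; answer 2
Stage 3: A2 = 2; r = -45; T(2) = -3*(-20) - 2*(-45) = 150; iterating: T(2)=150, T(3)=-410, T(4)=930, T(5)=-1970, T(6)=4050, T(7)=-8210, T(8)=16530, T(9)=-33170, T(10)=66450, T(11)=-133010, T(12)=266130, T(13)=-532370, T(14)=1064850; answer 1064850

1064850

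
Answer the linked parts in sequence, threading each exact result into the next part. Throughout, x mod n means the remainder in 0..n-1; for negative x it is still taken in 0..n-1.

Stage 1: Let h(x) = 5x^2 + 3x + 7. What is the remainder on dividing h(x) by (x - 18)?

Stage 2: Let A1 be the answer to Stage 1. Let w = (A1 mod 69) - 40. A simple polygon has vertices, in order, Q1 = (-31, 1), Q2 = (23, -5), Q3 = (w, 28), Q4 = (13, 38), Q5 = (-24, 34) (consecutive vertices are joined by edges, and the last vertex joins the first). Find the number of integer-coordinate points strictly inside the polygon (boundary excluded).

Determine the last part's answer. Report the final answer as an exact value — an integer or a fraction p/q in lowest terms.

Stage 1: remainder = value at the root: 5*(18)^2 + 3*(18)^1 + 7 = (1620) + (54) + (7) = 1681; answer 1681
Stage 2: A1 = 1681; w = -15; cross terms: (-31*-5 - 23*1)=132, (23*28 - -15*-5)=569, (-15*38 - 13*28)=-934, (13*34 - -24*38)=1354, (-24*1 - -31*34)=1030; twice the area = |2151| = 2151; area = 2151/2; boundary points = 6 + 1 + 2 + 1 + 1 = 11; strictly interior points = area - boundary/2 + 1 = 1071; answer 1071

1071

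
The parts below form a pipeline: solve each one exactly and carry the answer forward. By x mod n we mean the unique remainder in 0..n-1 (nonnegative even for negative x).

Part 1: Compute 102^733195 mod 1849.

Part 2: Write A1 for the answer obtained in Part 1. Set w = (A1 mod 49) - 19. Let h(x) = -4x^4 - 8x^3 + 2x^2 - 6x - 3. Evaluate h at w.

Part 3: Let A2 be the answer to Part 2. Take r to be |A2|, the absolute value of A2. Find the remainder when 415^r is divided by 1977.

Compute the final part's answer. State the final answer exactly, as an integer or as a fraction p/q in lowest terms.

367

Part 1: squarings mod 1849: 102^1=102, 102^2=1159, 102^4=907, 102^8=1693, 102^16=299, 102^32=649, 102^64=1478, 102^128=815, 102^256=434, 102^512=1607, 102^1024=1245, 102^2048=563, 102^4096=790, 102^8192=987, 102^16384=1595, 102^32768=1650, 102^65536=772, 102^131072=606, 102^262144=1134, 102^524288=901; 102^733195 = 102^1 * 102^2 * 102^8 * 102^4096 * 102^8192 * 102^65536 * 102^131072 * 102^524288 = 1650 (mod 1849); answer 1650
Part 2: A1 = 1650; w = 14; -4*(14)^4 - 8*(14)^3 + 2*(14)^2 - 6*(14)^1 - 3 = (-153664) + (-21952) + (392) + (-84) + (-3) = -175311; answer -175311
Part 3: A2 = -175311; r = 175311; squarings mod 1977: 415^1=415, 415^2=226, 415^4=1651, 415^8=1495, 415^16=1015, 415^32=208, 415^64=1747, 415^128=1498, 415^256=109, 415^512=19, 415^1024=361, 415^2048=1816, 415^4096=220, 415^8192=952, 415^16384=838, 415^32768=409, 415^65536=1213, 415^131072=481; 415^175311 = 415^1 * 415^2 * 415^4 * 415^8 * 415^64 * 415^128 * 415^1024 * 415^2048 * 415^8192 * 415^32768 * 415^131072 = 367 (mod 1977); answer 367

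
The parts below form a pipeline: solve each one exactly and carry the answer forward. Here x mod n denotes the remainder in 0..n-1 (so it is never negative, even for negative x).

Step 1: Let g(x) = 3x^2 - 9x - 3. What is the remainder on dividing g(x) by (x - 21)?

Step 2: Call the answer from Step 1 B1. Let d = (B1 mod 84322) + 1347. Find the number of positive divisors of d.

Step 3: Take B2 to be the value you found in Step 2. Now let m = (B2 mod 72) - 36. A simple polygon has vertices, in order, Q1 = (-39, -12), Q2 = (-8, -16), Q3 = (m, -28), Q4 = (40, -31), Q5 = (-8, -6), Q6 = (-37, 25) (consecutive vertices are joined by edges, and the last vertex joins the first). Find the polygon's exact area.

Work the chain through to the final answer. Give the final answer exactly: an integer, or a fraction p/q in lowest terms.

2681/2

Step 1: remainder = value at the root: 3*(21)^2 - 9*(21)^1 - 3 = (1323) + (-189) + (-3) = 1131; answer 1131
Step 2: B1 = 1131; d = 2478; 2478 = 2 * 3 * 7 * 59; number of divisors = (1+1) * (1+1) * (1+1) * (1+1) = 16; answer 16
Step 3: B2 = 16; m = -20; cross terms: (-39*-16 - -8*-12)=528, (-8*-28 - -20*-16)=-96, (-20*-31 - 40*-28)=1740, (40*-6 - -8*-31)=-488, (-8*25 - -37*-6)=-422, (-37*-12 - -39*25)=1419; twice the area = |2681| = 2681; area = 2681/2; answer 2681/2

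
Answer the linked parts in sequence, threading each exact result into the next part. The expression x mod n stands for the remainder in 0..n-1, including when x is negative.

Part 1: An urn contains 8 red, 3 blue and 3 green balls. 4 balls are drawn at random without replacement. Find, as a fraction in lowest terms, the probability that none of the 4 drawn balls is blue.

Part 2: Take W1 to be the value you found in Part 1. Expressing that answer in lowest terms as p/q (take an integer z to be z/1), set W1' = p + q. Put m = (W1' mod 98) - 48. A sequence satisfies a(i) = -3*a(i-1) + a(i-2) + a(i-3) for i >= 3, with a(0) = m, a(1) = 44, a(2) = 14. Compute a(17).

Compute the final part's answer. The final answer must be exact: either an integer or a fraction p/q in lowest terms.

Part 1: total draws C(14,4) = 1001; favorable C(11,4) = 330; P = 30/91; answer 30/91
Part 2: W1 = 30/91; threaded value p + q = 121; m = -25; a(3) = -3*(14) + 1*(44) + 1*(-25) = -23; iterating: a(3)=-23, a(4)=127, a(5)=-390, a(6)=1274, a(7)=-4085, a(8)=13139, a(9)=-42228, a(10)=135738, a(11)=-436303, a(12)=1402419, a(13)=-4507822, a(14)=14489582, a(15)=-46574149, a(16)=149704207, a(17)=-481197188; answer -481197188

-481197188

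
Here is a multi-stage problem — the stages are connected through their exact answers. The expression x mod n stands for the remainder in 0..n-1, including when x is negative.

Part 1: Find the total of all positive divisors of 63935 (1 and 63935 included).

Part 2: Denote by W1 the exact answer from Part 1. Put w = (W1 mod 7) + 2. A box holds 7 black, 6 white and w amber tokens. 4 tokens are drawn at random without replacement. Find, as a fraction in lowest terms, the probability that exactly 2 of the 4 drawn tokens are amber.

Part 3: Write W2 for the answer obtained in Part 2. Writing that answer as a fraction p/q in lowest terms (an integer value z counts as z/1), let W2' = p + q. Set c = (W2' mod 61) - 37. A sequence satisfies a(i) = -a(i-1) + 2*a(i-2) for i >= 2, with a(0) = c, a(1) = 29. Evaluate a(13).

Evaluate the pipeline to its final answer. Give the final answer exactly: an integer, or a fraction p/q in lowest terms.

68279

Part 1: 63935 = 5 * 19 * 673; sigma = (1 + 5) * (1 + 19) * (1 + 673) = 6 * 20 * 674 = 80880; answer 80880
Part 2: W1 = 80880; w = 4; total draws C(17,4) = 2380; favorable C(4,2)*C(13,2) = 468; P = 117/595; answer 117/595
Part 3: W2 = 117/595; threaded value p + q = 712; c = 4; a(2) = -1*(29) + 2*(4) = -21; iterating: a(2)=-21, a(3)=79, a(4)=-121, a(5)=279, a(6)=-521, a(7)=1079, a(8)=-2121, a(9)=4279, a(10)=-8521, a(11)=17079, a(12)=-34121, a(13)=68279; answer 68279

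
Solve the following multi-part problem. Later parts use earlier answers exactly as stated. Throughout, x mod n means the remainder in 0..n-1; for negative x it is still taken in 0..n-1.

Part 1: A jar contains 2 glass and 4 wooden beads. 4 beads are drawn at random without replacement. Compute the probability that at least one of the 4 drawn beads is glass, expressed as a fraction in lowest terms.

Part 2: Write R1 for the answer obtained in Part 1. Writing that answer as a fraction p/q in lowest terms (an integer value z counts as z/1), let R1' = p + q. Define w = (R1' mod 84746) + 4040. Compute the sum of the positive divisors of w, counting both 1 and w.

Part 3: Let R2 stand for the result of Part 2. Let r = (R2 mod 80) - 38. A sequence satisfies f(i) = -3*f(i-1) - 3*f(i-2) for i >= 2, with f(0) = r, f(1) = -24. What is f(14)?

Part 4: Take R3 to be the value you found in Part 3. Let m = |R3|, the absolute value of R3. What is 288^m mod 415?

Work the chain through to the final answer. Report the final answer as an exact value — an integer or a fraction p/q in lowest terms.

29

Part 1: total draws C(6,4) = 15; complement C(4,4) = 1; favorable 15 - 1 = 14; P = 14/15; answer 14/15
Part 2: R1 = 14/15; threaded value p + q = 29; w = 4069; 4069 = 13 * 313; sigma = (1 + 13) * (1 + 313) = 14 * 314 = 4396; answer 4396
Part 3: R2 = 4396; r = 38; f(2) = -3*(-24) - 3*(38) = -42; iterating: f(2)=-42, f(3)=198, f(4)=-468, f(5)=810, f(6)=-1026, f(7)=648, f(8)=1134, f(9)=-5346, f(10)=12636, f(11)=-21870, f(12)=27702, f(13)=-17496, f(14)=-30618; answer -30618
Part 4: R3 = -30618; m = 30618; squarings mod 415: 288^1=288, 288^2=359, 288^4=231, 288^8=241, 288^16=396, 288^32=361, 288^64=11, 288^128=121, 288^256=116, 288^512=176, 288^1024=266, 288^2048=206, 288^4096=106, 288^8192=31, 288^16384=131; 288^30618 = 288^2 * 288^8 * 288^16 * 288^128 * 288^256 * 288^512 * 288^1024 * 288^4096 * 288^8192 * 288^16384 = 29 (mod 415); answer 29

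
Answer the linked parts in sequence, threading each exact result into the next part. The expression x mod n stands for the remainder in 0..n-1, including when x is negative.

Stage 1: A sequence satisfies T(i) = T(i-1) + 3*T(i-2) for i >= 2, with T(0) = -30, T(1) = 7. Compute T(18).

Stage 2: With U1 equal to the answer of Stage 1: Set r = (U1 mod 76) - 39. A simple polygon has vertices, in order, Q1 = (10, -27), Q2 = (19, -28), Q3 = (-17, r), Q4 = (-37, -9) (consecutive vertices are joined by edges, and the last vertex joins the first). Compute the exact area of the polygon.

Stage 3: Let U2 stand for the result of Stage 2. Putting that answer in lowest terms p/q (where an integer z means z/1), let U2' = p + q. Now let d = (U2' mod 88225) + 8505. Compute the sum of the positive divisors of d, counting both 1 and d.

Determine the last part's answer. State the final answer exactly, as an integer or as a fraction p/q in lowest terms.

31122

Stage 1: T(2) = 1*(7) + 3*(-30) = -83; iterating: T(2)=-83, T(3)=-62, T(4)=-311, T(5)=-497, T(6)=-1430, T(7)=-2921, T(8)=-7211, T(9)=-15974, T(10)=-37607, T(11)=-85529, T(12)=-198350, T(13)=-454937, T(14)=-1049987, T(15)=-2414798, T(16)=-5564759, T(17)=-12809153, T(18)=-29503430; answer -29503430
Stage 2: U1 = -29503430; r = 35; cross terms: (10*-28 - 19*-27)=233, (19*35 - -17*-28)=189, (-17*-9 - -37*35)=1448, (-37*-27 - 10*-9)=1089; twice the area = |2959| = 2959; area = 2959/2; answer 2959/2
Stage 3: U2 = 2959/2; threaded value p + q = 2961; d = 11466; 11466 = 2 * 3^2 * 7^2 * 13; sigma = (1 + 2) * (1 + 3 + 9) * (1 + 7 + 49) * (1 + 13) = 3 * 13 * 57 * 14 = 31122; answer 31122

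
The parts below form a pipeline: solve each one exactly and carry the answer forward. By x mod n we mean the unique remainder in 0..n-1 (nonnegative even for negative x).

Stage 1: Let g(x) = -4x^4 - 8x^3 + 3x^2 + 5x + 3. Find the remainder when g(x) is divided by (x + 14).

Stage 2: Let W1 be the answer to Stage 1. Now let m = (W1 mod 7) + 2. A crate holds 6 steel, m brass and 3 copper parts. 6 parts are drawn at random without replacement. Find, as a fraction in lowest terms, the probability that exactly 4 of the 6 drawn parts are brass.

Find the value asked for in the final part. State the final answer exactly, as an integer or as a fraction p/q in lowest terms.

60/1001

Stage 1: remainder = value at the root: -4*(-14)^4 - 8*(-14)^3 + 3*(-14)^2 + 5*(-14)^1 + 3 = (-153664) + (21952) + (588) + (-70) + (3) = -131191; answer -131191
Stage 2: W1 = -131191; m = 5; total draws C(14,6) = 3003; favorable C(5,4)*C(9,2) = 180; P = 60/1001; answer 60/1001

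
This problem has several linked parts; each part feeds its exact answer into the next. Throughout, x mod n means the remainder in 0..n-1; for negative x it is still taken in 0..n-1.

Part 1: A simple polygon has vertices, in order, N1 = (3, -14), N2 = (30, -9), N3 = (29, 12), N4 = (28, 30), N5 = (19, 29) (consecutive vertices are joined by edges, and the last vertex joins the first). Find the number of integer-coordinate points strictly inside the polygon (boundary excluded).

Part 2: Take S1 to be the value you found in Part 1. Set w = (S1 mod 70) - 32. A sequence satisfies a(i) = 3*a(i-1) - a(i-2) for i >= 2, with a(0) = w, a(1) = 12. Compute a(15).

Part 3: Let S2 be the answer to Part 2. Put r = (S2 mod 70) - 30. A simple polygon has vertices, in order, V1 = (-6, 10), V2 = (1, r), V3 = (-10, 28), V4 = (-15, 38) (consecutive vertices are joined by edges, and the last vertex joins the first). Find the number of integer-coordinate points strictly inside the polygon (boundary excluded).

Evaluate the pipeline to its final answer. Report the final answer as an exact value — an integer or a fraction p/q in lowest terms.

115

Part 1: cross terms: (3*-9 - 30*-14)=393, (30*12 - 29*-9)=621, (29*30 - 28*12)=534, (28*29 - 19*30)=242, (19*-14 - 3*29)=-353; twice the area = |1437| = 1437; area = 1437/2; boundary points = 1 + 1 + 1 + 1 + 1 = 5; strictly interior points = area - boundary/2 + 1 = 717; answer 717
Part 2: S1 = 717; w = -15; a(2) = 3*(12) - 1*(-15) = 51; iterating: a(2)=51, a(3)=141, a(4)=372, a(5)=975, a(6)=2553, a(7)=6684, a(8)=17499, a(9)=45813, a(10)=119940, a(11)=314007, a(12)=822081, a(13)=2152236, a(14)=5634627, a(15)=14751645; answer 14751645
Part 3: S2 = 14751645; r = 25; cross terms: (-6*25 - 1*10)=-160, (1*28 - -10*25)=278, (-10*38 - -15*28)=40, (-15*10 - -6*38)=78; twice the area = |236| = 236; area = 118; boundary points = 1 + 1 + 5 + 1 = 8; strictly interior points = area - boundary/2 + 1 = 115; answer 115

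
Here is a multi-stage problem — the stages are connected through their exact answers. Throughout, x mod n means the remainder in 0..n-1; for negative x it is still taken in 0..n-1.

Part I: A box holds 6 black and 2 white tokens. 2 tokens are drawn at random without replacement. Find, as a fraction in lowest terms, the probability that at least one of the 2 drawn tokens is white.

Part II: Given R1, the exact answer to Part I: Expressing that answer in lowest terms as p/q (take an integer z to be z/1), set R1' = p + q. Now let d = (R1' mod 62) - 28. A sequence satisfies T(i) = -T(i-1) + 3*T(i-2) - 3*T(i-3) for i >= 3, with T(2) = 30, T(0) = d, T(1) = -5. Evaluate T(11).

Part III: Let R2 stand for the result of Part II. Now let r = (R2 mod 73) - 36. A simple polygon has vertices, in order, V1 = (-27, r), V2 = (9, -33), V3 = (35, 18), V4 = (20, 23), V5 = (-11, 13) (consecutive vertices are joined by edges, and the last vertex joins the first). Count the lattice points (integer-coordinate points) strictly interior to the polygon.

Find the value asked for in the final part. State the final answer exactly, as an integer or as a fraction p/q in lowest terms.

2097

Part I: total draws C(8,2) = 28; complement C(6,2) = 15; favorable 28 - 15 = 13; P = 13/28; answer 13/28
Part II: R1 = 13/28; threaded value p + q = 41; d = 13; T(3) = -1*(30) + 3*(-5) - 3*(13) = -84; iterating: T(3)=-84, T(4)=189, T(5)=-531, T(6)=1350, T(7)=-3510, T(8)=9153, T(9)=-23733, T(10)=61722, T(11)=-160380; answer -160380
Part III: R2 = -160380; r = -35; cross terms: (-27*-33 - 9*-35)=1206, (9*18 - 35*-33)=1317, (35*23 - 20*18)=445, (20*13 - -11*23)=513, (-11*-35 - -27*13)=736; twice the area = |4217| = 4217; area = 4217/2; boundary points = 2 + 1 + 5 + 1 + 16 = 25; strictly interior points = area - boundary/2 + 1 = 2097; answer 2097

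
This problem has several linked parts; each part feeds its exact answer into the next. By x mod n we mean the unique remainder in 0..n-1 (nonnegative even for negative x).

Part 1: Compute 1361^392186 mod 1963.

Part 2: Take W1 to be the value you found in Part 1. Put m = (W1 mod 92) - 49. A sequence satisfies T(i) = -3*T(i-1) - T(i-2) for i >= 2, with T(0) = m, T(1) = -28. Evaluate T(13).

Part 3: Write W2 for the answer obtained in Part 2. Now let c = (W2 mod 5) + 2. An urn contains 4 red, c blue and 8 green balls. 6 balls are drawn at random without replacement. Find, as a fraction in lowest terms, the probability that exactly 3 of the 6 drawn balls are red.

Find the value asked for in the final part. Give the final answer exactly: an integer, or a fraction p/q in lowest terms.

10/91

Part 1: squarings mod 1963: 1361^1=1361, 1361^2=1212, 1361^4=620, 1361^8=1615, 1361^16=1361, 1361^32=1212, 1361^64=620, 1361^128=1615, 1361^256=1361, 1361^512=1212, 1361^1024=620, 1361^2048=1615, 1361^4096=1361, 1361^8192=1212, 1361^16384=620, 1361^32768=1615, 1361^65536=1361, 1361^131072=1212, 1361^262144=620; 1361^392186 = 1361^2 * 1361^8 * 1361^16 * 1361^32 * 1361^64 * 1361^128 * 1361^256 * 1361^512 * 1361^2048 * 1361^4096 * 1361^8192 * 1361^16384 * 1361^32768 * 1361^65536 * 1361^262144 = 991 (mod 1963); answer 991
Part 2: W1 = 991; m = 22; T(2) = -3*(-28) - 1*(22) = 62; iterating: T(2)=62, T(3)=-158, T(4)=412, T(5)=-1078, T(6)=2822, T(7)=-7388, T(8)=19342, T(9)=-50638, T(10)=132572, T(11)=-347078, T(12)=908662, T(13)=-2378908; answer -2378908
Part 3: W2 = -2378908; c = 4; total draws C(16,6) = 8008; favorable C(4,3)*C(12,3) = 880; P = 10/91; answer 10/91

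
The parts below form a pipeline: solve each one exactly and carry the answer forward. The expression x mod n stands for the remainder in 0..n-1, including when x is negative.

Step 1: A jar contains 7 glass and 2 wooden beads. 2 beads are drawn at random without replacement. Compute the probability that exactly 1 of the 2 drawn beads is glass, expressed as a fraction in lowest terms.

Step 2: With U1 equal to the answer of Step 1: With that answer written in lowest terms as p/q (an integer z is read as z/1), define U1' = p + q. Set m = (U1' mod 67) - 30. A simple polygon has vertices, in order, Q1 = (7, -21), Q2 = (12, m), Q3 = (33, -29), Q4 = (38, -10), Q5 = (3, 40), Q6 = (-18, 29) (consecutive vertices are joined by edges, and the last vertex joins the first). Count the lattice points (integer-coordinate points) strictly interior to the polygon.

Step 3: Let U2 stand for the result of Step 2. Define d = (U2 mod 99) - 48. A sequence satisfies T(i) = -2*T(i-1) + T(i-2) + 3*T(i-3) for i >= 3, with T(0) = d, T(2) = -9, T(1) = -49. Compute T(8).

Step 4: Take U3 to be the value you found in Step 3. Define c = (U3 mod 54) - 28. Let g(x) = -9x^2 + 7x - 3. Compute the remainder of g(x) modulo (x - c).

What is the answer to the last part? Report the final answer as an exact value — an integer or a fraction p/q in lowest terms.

Step 1: total draws C(9,2) = 36; favorable C(7,1)*C(2,1) = 14; P = 7/18; answer 7/18
Step 2: U1 = 7/18; threaded value p + q = 25; m = -5; cross terms: (7*-5 - 12*-21)=217, (12*-29 - 33*-5)=-183, (33*-10 - 38*-29)=772, (38*40 - 3*-10)=1550, (3*29 - -18*40)=807, (-18*-21 - 7*29)=175; twice the area = |3338| = 3338; area = 1669; boundary points = 1 + 3 + 1 + 5 + 1 + 25 = 36; strictly interior points = area - boundary/2 + 1 = 1652; answer 1652
Step 3: U2 = 1652; d = 20; T(3) = -2*(-9) + 1*(-49) + 3*(20) = 29; iterating: T(3)=29, T(4)=-214, T(5)=430, T(6)=-987, T(7)=1762, T(8)=-3221; answer -3221
Step 4: U3 = -3221; c = -9; remainder = value at the root: -9*(-9)^2 + 7*(-9)^1 - 3 = (-729) + (-63) + (-3) = -795; answer -795

-795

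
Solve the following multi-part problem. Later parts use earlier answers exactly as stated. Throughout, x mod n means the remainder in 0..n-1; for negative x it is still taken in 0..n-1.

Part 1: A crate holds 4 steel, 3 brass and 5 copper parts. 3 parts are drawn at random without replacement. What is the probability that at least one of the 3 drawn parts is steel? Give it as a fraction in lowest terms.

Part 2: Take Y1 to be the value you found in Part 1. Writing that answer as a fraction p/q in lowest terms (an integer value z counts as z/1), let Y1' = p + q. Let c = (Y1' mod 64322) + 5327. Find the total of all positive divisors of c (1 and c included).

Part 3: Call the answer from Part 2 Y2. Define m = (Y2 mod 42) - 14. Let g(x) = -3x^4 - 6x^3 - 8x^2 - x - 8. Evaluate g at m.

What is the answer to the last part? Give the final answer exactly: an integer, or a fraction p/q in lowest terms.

Part 1: total draws C(12,3) = 220; complement C(8,3) = 56; favorable 220 - 56 = 164; P = 41/55; answer 41/55
Part 2: Y1 = 41/55; threaded value p + q = 96; c = 5423; 5423 = 11 * 17 * 29; sigma = (1 + 11) * (1 + 17) * (1 + 29) = 12 * 18 * 30 = 6480; answer 6480
Part 3: Y2 = 6480; m = -2; -3*(-2)^4 - 6*(-2)^3 - 8*(-2)^2 - 1*(-2)^1 - 8 = (-48) + (48) + (-32) + (2) + (-8) = -38; answer -38

-38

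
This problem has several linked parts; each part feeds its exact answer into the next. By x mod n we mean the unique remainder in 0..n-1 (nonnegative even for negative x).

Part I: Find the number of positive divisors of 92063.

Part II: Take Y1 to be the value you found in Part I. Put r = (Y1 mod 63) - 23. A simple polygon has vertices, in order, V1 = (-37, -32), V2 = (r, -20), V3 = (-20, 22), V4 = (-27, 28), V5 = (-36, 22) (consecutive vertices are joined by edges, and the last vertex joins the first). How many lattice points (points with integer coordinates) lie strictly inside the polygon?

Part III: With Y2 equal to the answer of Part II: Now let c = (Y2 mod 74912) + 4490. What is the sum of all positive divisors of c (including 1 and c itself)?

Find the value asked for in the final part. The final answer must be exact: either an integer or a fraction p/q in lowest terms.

Part I: 92063 = 43 * 2141; number of divisors = (1+1) * (1+1) = 4; answer 4
Part II: Y1 = 4; r = -19; cross terms: (-37*-20 - -19*-32)=132, (-19*22 - -20*-20)=-818, (-20*28 - -27*22)=34, (-27*22 - -36*28)=414, (-36*-32 - -37*22)=1966; twice the area = |1728| = 1728; area = 864; boundary points = 6 + 1 + 1 + 3 + 1 = 12; strictly interior points = area - boundary/2 + 1 = 859; answer 859
Part III: Y2 = 859; c = 5349; 5349 = 3 * 1783; sigma = (1 + 3) * (1 + 1783) = 4 * 1784 = 7136; answer 7136

7136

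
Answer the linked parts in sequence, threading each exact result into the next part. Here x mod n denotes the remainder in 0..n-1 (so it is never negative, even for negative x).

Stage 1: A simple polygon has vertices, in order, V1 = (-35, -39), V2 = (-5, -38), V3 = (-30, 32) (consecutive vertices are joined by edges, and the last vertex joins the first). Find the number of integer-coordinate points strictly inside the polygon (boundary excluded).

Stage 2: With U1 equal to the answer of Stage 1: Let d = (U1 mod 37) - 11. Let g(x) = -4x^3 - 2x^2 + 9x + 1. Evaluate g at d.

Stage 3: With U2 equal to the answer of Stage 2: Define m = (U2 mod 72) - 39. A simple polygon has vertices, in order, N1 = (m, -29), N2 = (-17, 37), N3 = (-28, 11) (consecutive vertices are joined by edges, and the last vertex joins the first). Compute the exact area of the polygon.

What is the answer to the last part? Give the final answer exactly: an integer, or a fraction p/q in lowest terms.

Stage 1: cross terms: (-35*-38 - -5*-39)=1135, (-5*32 - -30*-38)=-1300, (-30*-39 - -35*32)=2290; twice the area = |2125| = 2125; area = 2125/2; boundary points = 1 + 5 + 1 = 7; strictly interior points = area - boundary/2 + 1 = 1060; answer 1060
Stage 2: U1 = 1060; d = 13; -4*(13)^3 - 2*(13)^2 + 9*(13)^1 + 1 = (-8788) + (-338) + (117) + (1) = -9008; answer -9008
Stage 3: U2 = -9008; m = 25; cross terms: (25*37 - -17*-29)=432, (-17*11 - -28*37)=849, (-28*-29 - 25*11)=537; twice the area = |1818| = 1818; area = 909; answer 909

909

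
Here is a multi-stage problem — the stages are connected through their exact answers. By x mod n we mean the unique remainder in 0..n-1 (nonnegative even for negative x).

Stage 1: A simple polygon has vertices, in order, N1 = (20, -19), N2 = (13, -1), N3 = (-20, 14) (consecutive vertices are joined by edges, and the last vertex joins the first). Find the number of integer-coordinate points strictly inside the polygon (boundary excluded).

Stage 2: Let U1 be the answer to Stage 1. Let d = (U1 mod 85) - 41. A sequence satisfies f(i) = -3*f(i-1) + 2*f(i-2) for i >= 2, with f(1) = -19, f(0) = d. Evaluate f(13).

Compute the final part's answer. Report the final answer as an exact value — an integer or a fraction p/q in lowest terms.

Stage 1: cross terms: (20*-1 - 13*-19)=227, (13*14 - -20*-1)=162, (-20*-19 - 20*14)=100; twice the area = |489| = 489; area = 489/2; boundary points = 1 + 3 + 1 = 5; strictly interior points = area - boundary/2 + 1 = 243; answer 243
Stage 2: U1 = 243; d = 32; f(2) = -3*(-19) + 2*(32) = 121; iterating: f(2)=121, f(3)=-401, f(4)=1445, f(5)=-5137, f(6)=18301, f(7)=-65177, f(8)=232133, f(9)=-826753, f(10)=2944525, f(11)=-10487081, f(12)=37350293, f(13)=-133025041; answer -133025041

-133025041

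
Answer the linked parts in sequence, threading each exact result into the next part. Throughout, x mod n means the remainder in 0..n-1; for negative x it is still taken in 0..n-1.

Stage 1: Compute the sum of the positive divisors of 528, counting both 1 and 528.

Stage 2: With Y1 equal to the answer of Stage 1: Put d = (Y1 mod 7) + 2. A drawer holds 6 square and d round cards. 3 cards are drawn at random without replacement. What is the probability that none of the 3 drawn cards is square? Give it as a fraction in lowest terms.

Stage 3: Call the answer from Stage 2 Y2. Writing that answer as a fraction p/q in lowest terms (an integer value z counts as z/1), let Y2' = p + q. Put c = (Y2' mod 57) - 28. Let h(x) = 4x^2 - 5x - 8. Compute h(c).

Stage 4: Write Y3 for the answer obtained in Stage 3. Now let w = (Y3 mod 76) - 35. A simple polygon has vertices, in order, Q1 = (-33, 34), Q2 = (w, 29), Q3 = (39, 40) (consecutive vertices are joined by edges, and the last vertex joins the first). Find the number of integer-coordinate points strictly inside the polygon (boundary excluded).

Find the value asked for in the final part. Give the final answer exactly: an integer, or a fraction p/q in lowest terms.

265

Stage 1: 528 = 2^4 * 3 * 11; sigma = (1 + 2 + 4 + 8 + 16) * (1 + 3) * (1 + 11) = 31 * 4 * 12 = 1488; answer 1488
Stage 2: Y1 = 1488; d = 6; total draws C(12,3) = 220; favorable C(6,3) = 20; P = 1/11; answer 1/11
Stage 3: Y2 = 1/11; threaded value p + q = 12; c = -16; 4*(-16)^2 - 5*(-16)^1 - 8 = (1024) + (80) + (-8) = 1096; answer 1096
Stage 4: Y3 = 1096; w = -3; cross terms: (-33*29 - -3*34)=-855, (-3*40 - 39*29)=-1251, (39*34 - -33*40)=2646; twice the area = |540| = 540; area = 270; boundary points = 5 + 1 + 6 = 12; strictly interior points = area - boundary/2 + 1 = 265; answer 265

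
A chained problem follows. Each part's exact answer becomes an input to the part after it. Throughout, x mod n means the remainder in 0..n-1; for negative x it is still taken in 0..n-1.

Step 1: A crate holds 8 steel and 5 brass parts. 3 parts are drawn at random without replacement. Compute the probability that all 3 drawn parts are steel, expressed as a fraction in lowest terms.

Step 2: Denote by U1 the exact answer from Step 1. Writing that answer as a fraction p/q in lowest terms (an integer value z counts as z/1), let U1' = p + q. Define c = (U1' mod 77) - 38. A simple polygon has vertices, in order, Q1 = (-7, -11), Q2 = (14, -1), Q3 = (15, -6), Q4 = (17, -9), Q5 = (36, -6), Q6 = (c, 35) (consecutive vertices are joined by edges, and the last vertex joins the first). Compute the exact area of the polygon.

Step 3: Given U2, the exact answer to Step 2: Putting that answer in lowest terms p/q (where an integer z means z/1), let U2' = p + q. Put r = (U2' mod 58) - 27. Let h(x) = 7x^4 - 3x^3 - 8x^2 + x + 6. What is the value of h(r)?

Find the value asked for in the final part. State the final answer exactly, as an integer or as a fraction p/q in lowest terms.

66216

Step 1: total draws C(13,3) = 286; favorable C(8,3) = 56; P = 28/143; answer 28/143
Step 2: U1 = 28/143; threaded value p + q = 171; c = -21; cross terms: (-7*-1 - 14*-11)=161, (14*-6 - 15*-1)=-69, (15*-9 - 17*-6)=-33, (17*-6 - 36*-9)=222, (36*35 - -21*-6)=1134, (-21*-11 - -7*35)=476; twice the area = |1891| = 1891; area = 1891/2; answer 1891/2
Step 3: U2 = 1891/2; threaded value p + q = 1893; r = 10; 7*(10)^4 - 3*(10)^3 - 8*(10)^2 + 1*(10)^1 + 6 = (70000) + (-3000) + (-800) + (10) + (6) = 66216; answer 66216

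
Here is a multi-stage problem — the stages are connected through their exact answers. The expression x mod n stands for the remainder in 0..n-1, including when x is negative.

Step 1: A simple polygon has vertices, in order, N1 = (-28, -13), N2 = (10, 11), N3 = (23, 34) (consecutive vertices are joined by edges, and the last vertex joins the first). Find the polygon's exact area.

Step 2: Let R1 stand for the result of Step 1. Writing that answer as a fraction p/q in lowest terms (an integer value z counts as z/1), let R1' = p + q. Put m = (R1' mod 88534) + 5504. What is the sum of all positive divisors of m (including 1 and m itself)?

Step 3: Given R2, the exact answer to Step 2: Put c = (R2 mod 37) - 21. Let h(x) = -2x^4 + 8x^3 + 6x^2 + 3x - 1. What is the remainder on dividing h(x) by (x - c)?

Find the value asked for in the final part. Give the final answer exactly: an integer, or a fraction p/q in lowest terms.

Step 1: cross terms: (-28*11 - 10*-13)=-178, (10*34 - 23*11)=87, (23*-13 - -28*34)=653; twice the area = |562| = 562; area = 281; answer 281
Step 2: R1 = 281; threaded value p + q = 282; m = 5786; 5786 = 2 * 11 * 263; sigma = (1 + 2) * (1 + 11) * (1 + 263) = 3 * 12 * 264 = 9504; answer 9504
Step 3: R2 = 9504; c = 11; remainder = value at the root: -2*(11)^4 + 8*(11)^3 + 6*(11)^2 + 3*(11)^1 - 1 = (-29282) + (10648) + (726) + (33) + (-1) = -17876; answer -17876

-17876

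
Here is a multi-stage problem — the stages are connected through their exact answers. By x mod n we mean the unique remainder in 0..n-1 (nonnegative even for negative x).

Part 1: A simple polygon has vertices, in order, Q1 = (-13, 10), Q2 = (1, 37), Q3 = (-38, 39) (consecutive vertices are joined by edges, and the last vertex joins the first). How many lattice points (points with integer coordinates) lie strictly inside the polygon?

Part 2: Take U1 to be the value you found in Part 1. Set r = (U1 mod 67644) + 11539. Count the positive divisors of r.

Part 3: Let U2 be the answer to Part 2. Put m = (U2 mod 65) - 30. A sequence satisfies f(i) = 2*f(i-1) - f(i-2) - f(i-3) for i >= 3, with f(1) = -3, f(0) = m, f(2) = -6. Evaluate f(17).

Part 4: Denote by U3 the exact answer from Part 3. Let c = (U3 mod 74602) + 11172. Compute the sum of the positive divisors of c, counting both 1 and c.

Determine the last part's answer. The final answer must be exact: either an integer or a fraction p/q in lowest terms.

29184

Part 1: cross terms: (-13*37 - 1*10)=-491, (1*39 - -38*37)=1445, (-38*10 - -13*39)=127; twice the area = |1081| = 1081; area = 1081/2; boundary points = 1 + 1 + 1 = 3; strictly interior points = area - boundary/2 + 1 = 540; answer 540
Part 2: U1 = 540; r = 12079; 12079 = 47 * 257; number of divisors = (1+1) * (1+1) = 4; answer 4
Part 3: U2 = 4; m = -26; f(3) = 2*(-6) - 1*(-3) - 1*(-26) = 17; iterating: f(3)=17, f(4)=43, f(5)=75, f(6)=90, f(7)=62, f(8)=-41, f(9)=-234, f(10)=-489, f(11)=-703, f(12)=-683, f(13)=-174, f(14)=1038, f(15)=2933, f(16)=5002, f(17)=6033; answer 6033
Part 4: U3 = 6033; c = 17205; 17205 = 3 * 5 * 31 * 37; sigma = (1 + 3) * (1 + 5) * (1 + 31) * (1 + 37) = 4 * 6 * 32 * 38 = 29184; answer 29184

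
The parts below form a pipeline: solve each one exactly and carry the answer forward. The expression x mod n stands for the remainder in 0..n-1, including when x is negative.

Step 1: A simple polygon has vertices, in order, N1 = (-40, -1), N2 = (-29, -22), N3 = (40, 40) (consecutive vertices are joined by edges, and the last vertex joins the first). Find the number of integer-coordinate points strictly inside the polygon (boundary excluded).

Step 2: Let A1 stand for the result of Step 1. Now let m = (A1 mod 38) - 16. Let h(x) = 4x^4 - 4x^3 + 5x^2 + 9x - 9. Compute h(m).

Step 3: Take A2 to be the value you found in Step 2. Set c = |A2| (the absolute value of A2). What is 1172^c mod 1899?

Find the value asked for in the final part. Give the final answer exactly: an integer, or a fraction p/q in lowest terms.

269

Step 1: cross terms: (-40*-22 - -29*-1)=851, (-29*40 - 40*-22)=-280, (40*-1 - -40*40)=1560; twice the area = |2131| = 2131; area = 2131/2; boundary points = 1 + 1 + 1 = 3; strictly interior points = area - boundary/2 + 1 = 1065; answer 1065
Step 2: A1 = 1065; m = -15; 4*(-15)^4 - 4*(-15)^3 + 5*(-15)^2 + 9*(-15)^1 - 9 = (202500) + (13500) + (1125) + (-135) + (-9) = 216981; answer 216981
Step 3: A2 = 216981; c = 216981; squarings mod 1899: 1172^1=1172, 1172^2=607, 1172^4=43, 1172^8=1849, 1172^16=601, 1172^32=391, 1172^64=961, 1172^128=607, 1172^256=43, 1172^512=1849, 1172^1024=601, 1172^2048=391, 1172^4096=961, 1172^8192=607, 1172^16384=43, 1172^32768=1849, 1172^65536=601, 1172^131072=391; 1172^216981 = 1172^1 * 1172^4 * 1172^16 * 1172^128 * 1172^256 * 1172^512 * 1172^1024 * 1172^2048 * 1172^16384 * 1172^65536 * 1172^131072 = 269 (mod 1899); answer 269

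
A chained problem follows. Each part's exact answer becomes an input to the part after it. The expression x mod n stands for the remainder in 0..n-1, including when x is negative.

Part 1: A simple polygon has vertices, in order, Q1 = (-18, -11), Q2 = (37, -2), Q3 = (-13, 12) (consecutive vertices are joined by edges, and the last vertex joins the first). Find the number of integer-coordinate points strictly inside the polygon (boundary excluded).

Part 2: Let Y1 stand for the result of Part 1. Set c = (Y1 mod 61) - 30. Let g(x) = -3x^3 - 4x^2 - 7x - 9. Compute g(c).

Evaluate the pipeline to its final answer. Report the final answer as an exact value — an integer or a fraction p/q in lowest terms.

-84819

Part 1: cross terms: (-18*-2 - 37*-11)=443, (37*12 - -13*-2)=418, (-13*-11 - -18*12)=359; twice the area = |1220| = 1220; area = 610; boundary points = 1 + 2 + 1 = 4; strictly interior points = area - boundary/2 + 1 = 609; answer 609
Part 2: Y1 = 609; c = 30; -3*(30)^3 - 4*(30)^2 - 7*(30)^1 - 9 = (-81000) + (-3600) + (-210) + (-9) = -84819; answer -84819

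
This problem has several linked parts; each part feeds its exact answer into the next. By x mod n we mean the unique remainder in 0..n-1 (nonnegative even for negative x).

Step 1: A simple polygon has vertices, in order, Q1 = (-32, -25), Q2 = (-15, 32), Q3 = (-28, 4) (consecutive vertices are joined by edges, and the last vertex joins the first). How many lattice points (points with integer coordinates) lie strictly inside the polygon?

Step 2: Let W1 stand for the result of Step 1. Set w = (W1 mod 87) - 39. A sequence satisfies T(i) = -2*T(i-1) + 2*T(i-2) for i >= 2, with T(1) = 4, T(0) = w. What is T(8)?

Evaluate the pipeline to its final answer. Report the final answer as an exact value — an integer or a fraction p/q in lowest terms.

352

Step 1: cross terms: (-32*32 - -15*-25)=-1399, (-15*4 - -28*32)=836, (-28*-25 - -32*4)=828; twice the area = |265| = 265; area = 265/2; boundary points = 1 + 1 + 1 = 3; strictly interior points = area - boundary/2 + 1 = 132; answer 132
Step 2: W1 = 132; w = 6; T(2) = -2*(4) + 2*(6) = 4; iterating: T(2)=4, T(3)=0, T(4)=8, T(5)=-16, T(6)=48, T(7)=-128, T(8)=352; answer 352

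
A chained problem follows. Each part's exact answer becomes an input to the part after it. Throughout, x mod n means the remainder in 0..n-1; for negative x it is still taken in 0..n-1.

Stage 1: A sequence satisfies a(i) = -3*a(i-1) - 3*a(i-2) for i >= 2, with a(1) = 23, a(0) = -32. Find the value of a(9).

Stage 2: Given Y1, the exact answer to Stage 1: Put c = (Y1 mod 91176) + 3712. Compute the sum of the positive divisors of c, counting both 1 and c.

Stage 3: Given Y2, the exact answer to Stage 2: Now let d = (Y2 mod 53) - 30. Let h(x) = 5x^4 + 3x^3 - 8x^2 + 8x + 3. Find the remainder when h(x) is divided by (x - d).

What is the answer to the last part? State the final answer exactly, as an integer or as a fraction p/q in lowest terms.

Stage 1: a(2) = -3*(23) - 3*(-32) = 27; iterating: a(2)=27, a(3)=-150, a(4)=369, a(5)=-657, a(6)=864, a(7)=-621, a(8)=-729, a(9)=4050; answer 4050
Stage 2: Y1 = 4050; c = 7762; 7762 = 2 * 3881; sigma = (1 + 2) * (1 + 3881) = 3 * 3882 = 11646; answer 11646
Stage 3: Y2 = 11646; d = 9; remainder = value at the root: 5*(9)^4 + 3*(9)^3 - 8*(9)^2 + 8*(9)^1 + 3 = (32805) + (2187) + (-648) + (72) + (3) = 34419; answer 34419

34419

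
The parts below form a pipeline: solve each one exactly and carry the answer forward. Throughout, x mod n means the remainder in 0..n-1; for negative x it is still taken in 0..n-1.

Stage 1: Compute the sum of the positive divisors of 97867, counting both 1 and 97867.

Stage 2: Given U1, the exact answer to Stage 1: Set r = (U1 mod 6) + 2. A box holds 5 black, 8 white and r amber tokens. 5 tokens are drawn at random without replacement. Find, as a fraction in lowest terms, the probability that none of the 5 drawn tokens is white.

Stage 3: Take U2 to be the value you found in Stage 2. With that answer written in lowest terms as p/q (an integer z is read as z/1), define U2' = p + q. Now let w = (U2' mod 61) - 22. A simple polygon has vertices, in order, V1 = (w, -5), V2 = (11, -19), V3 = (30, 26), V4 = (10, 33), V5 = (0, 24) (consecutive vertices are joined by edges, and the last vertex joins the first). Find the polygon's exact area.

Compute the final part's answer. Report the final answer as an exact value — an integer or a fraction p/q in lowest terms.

1881/2

Stage 1: 97867 = 7 * 11 * 31 * 41; sigma = (1 + 7) * (1 + 11) * (1 + 31) * (1 + 41) = 8 * 12 * 32 * 42 = 129024; answer 129024
Stage 2: U1 = 129024; r = 2; total draws C(15,5) = 3003; favorable C(7,5) = 21; P = 1/143; answer 1/143
Stage 3: U2 = 1/143; threaded value p + q = 144; w = 0; cross terms: (0*-19 - 11*-5)=55, (11*26 - 30*-19)=856, (30*33 - 10*26)=730, (10*24 - 0*33)=240, (0*-5 - 0*24)=0; twice the area = |1881| = 1881; area = 1881/2; answer 1881/2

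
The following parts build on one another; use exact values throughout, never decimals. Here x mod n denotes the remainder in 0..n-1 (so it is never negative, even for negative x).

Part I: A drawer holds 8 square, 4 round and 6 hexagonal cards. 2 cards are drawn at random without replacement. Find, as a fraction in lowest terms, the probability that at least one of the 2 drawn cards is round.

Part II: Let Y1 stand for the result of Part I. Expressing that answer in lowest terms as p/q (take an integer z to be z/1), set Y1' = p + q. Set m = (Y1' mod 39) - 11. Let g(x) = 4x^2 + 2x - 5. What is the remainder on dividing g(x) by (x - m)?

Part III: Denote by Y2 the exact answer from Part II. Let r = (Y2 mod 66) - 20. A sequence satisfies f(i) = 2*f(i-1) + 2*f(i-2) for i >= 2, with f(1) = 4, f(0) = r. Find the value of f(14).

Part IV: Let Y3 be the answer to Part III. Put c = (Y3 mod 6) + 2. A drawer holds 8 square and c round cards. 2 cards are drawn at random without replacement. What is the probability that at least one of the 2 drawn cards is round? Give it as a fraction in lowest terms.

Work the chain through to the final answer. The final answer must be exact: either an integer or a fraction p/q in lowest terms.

Part I: total draws C(18,2) = 153; complement C(14,2) = 91; favorable 153 - 91 = 62; P = 62/153; answer 62/153
Part II: Y1 = 62/153; threaded value p + q = 215; m = 9; remainder = value at the root: 4*(9)^2 + 2*(9)^1 - 5 = (324) + (18) + (-5) = 337; answer 337
Part III: Y2 = 337; r = -13; f(2) = 2*(4) + 2*(-13) = -18; iterating: f(2)=-18, f(3)=-28, f(4)=-92, f(5)=-240, f(6)=-664, f(7)=-1808, f(8)=-4944, f(9)=-13504, f(10)=-36896, f(11)=-100800, f(12)=-275392, f(13)=-752384, f(14)=-2055552; answer -2055552
Part IV: Y3 = -2055552; c = 2; total draws C(10,2) = 45; complement C(8,2) = 28; favorable 45 - 28 = 17; P = 17/45; answer 17/45

17/45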